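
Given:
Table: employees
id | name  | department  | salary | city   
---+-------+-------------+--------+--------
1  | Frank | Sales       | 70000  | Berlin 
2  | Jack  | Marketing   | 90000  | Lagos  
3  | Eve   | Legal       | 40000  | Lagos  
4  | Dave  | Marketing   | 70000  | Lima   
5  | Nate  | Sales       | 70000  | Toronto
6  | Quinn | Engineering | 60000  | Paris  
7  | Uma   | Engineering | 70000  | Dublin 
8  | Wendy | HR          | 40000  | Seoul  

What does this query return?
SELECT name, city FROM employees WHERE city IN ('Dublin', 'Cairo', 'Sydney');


Filtering: city IN ('Dublin', 'Cairo', 'Sydney')
Matching: 1 rows

1 rows:
Uma, Dublin


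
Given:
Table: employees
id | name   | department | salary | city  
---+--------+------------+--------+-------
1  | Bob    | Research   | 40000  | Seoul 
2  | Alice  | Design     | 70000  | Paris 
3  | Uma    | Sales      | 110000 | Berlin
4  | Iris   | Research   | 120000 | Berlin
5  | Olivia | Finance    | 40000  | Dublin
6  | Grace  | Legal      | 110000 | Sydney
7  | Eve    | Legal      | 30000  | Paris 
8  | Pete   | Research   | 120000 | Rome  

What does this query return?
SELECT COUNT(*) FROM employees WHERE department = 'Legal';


Counting rows where department = 'Legal'
  Grace -> MATCH
  Eve -> MATCH


2


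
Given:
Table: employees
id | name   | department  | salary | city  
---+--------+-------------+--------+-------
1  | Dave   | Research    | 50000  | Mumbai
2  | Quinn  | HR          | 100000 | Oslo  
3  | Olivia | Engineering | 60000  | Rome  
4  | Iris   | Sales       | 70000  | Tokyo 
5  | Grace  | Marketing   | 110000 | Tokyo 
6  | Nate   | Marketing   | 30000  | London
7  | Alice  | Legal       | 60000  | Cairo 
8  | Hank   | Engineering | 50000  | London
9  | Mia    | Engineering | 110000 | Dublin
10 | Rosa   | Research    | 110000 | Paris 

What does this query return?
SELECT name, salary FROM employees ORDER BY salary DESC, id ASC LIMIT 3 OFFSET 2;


Sort by salary DESC (id ASC tiebreak), then skip 2 and take 3
Rows 3 through 5

3 rows:
Rosa, 110000
Quinn, 100000
Iris, 70000


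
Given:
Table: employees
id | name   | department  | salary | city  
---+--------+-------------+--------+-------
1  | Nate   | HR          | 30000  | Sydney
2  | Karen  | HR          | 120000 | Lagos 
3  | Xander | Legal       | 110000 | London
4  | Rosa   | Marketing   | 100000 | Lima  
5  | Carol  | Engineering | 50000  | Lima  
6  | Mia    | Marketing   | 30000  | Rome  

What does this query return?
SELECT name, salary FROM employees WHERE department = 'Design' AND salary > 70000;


Filtering: department = 'Design' AND salary > 70000
Matching: 0 rows

Empty result set (0 rows)


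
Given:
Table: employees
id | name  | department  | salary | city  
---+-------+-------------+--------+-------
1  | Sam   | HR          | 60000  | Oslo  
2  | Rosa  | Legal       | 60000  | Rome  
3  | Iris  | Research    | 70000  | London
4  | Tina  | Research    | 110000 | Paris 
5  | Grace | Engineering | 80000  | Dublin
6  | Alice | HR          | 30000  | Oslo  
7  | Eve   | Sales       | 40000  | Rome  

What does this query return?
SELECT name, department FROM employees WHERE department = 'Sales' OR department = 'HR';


Filtering: department = 'Sales' OR 'HR'
Matching: 3 rows

3 rows:
Sam, HR
Alice, HR
Eve, Sales


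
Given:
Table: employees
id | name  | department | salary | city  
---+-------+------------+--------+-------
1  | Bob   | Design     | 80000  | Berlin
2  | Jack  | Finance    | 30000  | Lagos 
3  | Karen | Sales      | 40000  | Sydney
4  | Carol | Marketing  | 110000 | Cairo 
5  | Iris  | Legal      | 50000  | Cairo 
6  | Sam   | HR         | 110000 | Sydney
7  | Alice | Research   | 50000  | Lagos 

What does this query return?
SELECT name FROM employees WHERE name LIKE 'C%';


LIKE 'C%' matches names starting with 'C'
Matching: 1

1 rows:
Carol


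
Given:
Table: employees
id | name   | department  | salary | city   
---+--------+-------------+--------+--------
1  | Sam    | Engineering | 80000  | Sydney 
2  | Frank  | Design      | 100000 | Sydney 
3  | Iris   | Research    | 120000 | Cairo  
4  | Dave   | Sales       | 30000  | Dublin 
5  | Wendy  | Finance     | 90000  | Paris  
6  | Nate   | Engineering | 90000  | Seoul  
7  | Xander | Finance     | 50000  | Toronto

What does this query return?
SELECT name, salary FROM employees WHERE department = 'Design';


Filtering: department = 'Design'
Matching rows: 1

1 rows:
Frank, 100000


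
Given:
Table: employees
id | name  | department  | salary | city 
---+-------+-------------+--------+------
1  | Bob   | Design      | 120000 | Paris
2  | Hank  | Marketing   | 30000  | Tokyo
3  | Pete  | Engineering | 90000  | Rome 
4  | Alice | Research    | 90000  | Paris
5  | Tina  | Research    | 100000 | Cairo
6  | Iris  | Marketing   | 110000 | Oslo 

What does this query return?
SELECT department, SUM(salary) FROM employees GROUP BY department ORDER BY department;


Summing salary within each department:
  Design: 120000 = 120000
  Engineering: 90000 = 90000
  Marketing: 30000 + 110000 = 140000
  Research: 90000 + 100000 = 190000


4 groups:
Design, 120000
Engineering, 90000
Marketing, 140000
Research, 190000


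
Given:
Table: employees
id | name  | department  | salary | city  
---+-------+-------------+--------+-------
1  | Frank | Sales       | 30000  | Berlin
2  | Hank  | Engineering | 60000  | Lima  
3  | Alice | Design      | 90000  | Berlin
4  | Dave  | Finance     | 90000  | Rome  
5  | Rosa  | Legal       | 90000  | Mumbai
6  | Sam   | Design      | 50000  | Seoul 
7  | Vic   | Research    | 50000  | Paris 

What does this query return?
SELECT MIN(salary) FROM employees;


Salaries: 30000, 60000, 90000, 90000, 90000, 50000, 50000
MIN = 30000

30000


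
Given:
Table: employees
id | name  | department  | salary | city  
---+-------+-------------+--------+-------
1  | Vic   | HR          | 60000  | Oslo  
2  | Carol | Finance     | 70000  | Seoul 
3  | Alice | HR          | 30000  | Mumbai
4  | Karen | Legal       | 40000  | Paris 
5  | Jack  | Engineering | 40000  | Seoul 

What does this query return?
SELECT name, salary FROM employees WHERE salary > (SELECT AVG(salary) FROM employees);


Subquery: AVG(salary) = 48000.0
Filtering: salary > 48000.0
  Vic (60000) -> MATCH
  Carol (70000) -> MATCH


2 rows:
Vic, 60000
Carol, 70000


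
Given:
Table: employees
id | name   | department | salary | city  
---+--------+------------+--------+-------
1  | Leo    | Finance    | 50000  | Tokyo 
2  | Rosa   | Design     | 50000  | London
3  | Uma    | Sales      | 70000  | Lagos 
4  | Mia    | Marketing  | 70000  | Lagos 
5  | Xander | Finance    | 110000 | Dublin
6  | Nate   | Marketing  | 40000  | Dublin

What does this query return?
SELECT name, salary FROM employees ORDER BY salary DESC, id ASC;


Sorting by salary DESC, then id ASC for ties

6 rows:
Xander, 110000
Uma, 70000
Mia, 70000
Leo, 50000
Rosa, 50000
Nate, 40000


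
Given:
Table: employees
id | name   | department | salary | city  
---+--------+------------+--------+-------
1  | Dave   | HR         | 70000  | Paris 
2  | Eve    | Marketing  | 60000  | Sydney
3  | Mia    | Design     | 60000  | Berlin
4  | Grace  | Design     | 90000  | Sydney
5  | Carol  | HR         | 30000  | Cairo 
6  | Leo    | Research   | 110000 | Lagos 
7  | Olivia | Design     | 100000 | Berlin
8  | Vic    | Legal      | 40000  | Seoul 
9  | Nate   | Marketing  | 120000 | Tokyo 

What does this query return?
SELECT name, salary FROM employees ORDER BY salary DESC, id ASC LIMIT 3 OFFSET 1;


Sort by salary DESC (id ASC tiebreak), then skip 1 and take 3
Rows 2 through 4

3 rows:
Leo, 110000
Olivia, 100000
Grace, 90000


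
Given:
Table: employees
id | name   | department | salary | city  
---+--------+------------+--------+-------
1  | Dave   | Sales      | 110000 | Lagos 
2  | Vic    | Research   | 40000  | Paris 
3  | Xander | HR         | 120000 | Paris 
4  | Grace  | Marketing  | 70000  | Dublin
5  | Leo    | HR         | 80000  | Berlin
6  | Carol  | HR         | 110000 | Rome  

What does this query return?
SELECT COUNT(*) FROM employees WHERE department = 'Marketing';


Counting rows where department = 'Marketing'
  Grace -> MATCH


1


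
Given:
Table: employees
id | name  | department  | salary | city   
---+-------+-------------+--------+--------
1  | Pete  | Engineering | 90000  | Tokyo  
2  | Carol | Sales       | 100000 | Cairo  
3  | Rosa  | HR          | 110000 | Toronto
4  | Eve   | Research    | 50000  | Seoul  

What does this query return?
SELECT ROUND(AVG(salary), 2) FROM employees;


SUM(salary) = 350000
COUNT = 4
ROUND(AVG, 2) = ROUND(350000 / 4, 2) = 87500.0

87500.0


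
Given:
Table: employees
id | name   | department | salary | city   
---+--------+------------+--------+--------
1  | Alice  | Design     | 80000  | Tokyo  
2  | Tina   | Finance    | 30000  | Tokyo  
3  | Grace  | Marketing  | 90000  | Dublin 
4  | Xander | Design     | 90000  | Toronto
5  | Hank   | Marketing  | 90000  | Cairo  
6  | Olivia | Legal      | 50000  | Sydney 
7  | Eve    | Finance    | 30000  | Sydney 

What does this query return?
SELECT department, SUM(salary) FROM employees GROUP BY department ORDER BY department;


Summing salary within each department:
  Design: 80000 + 90000 = 170000
  Finance: 30000 + 30000 = 60000
  Legal: 50000 = 50000
  Marketing: 90000 + 90000 = 180000


4 groups:
Design, 170000
Finance, 60000
Legal, 50000
Marketing, 180000


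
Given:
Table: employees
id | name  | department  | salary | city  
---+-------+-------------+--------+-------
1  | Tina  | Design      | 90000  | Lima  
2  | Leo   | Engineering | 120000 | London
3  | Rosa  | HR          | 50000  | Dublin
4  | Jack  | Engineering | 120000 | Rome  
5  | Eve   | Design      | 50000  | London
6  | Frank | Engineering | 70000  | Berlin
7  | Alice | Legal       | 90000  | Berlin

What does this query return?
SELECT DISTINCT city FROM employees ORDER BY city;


All 'city' values (row order): Lima, London, Dublin, Rome, London, Berlin, Berlin
Removing duplicates leaves 5 unique value(s).

5 values:
Berlin
Dublin
Lima
London
Rome


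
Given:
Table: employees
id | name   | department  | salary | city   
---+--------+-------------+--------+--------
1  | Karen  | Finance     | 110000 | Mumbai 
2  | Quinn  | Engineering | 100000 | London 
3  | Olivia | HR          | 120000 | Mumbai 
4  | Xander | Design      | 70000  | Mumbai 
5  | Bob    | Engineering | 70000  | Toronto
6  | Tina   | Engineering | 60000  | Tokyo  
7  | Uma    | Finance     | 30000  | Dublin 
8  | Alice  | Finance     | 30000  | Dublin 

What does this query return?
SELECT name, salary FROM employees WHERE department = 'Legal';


Filtering: department = 'Legal'
Matching rows: 0

Empty result set (0 rows)


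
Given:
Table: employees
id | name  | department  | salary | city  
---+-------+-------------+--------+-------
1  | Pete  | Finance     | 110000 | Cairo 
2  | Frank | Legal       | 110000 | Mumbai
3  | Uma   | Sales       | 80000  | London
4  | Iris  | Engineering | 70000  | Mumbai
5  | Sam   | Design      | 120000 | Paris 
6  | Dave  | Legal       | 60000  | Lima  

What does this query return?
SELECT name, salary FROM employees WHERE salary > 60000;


Filtering: salary > 60000
Matching: 5 rows

5 rows:
Pete, 110000
Frank, 110000
Uma, 80000
Iris, 70000
Sam, 120000


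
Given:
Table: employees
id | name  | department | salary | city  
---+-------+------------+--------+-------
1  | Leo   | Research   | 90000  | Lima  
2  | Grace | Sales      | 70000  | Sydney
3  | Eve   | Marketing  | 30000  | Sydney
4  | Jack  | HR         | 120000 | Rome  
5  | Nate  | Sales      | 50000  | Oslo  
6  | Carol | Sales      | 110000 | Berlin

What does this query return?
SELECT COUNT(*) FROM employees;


COUNT(*) counts all rows

6


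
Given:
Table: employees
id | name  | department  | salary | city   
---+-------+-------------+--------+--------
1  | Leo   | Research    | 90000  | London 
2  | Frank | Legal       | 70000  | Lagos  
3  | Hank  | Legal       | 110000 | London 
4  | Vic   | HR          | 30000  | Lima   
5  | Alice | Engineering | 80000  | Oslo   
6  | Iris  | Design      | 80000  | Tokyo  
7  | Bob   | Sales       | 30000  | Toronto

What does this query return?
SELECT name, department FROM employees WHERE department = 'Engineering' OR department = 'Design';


Filtering: department = 'Engineering' OR 'Design'
Matching: 2 rows

2 rows:
Alice, Engineering
Iris, Design


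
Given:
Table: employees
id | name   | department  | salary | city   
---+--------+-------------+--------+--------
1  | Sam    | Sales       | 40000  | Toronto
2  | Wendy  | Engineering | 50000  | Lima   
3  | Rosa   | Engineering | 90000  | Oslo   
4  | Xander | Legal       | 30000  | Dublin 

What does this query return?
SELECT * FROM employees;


SELECT * returns all 4 rows with all columns

4 rows:
1, Sam, Sales, 40000, Toronto
2, Wendy, Engineering, 50000, Lima
3, Rosa, Engineering, 90000, Oslo
4, Xander, Legal, 30000, Dublin


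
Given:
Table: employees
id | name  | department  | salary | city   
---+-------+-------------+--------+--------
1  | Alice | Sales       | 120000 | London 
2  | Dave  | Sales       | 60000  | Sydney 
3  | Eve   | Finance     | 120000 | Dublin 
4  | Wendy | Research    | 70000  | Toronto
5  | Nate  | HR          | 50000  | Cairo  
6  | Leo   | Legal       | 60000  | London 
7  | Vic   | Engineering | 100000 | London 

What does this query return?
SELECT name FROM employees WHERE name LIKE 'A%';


LIKE 'A%' matches names starting with 'A'
Matching: 1

1 rows:
Alice


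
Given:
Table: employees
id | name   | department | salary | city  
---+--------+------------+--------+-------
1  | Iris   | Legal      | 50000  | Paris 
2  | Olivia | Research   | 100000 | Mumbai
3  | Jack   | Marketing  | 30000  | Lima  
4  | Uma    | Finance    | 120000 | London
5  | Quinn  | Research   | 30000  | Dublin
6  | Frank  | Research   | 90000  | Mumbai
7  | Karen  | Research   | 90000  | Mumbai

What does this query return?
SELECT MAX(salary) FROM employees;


Salaries: 50000, 100000, 30000, 120000, 30000, 90000, 90000
MAX = 120000

120000


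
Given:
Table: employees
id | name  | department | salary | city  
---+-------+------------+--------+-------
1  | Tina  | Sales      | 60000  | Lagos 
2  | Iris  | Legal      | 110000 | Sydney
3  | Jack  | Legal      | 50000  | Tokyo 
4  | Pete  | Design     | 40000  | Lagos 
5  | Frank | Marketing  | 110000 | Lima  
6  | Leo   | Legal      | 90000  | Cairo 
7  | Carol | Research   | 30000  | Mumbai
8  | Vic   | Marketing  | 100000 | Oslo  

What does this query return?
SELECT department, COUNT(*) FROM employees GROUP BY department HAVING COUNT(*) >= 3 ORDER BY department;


Groups with count >= 3:
  Legal: 3 -> PASS
  Design: 1 -> filtered out
  Marketing: 2 -> filtered out
  Research: 1 -> filtered out
  Sales: 1 -> filtered out


1 groups:
Legal, 3


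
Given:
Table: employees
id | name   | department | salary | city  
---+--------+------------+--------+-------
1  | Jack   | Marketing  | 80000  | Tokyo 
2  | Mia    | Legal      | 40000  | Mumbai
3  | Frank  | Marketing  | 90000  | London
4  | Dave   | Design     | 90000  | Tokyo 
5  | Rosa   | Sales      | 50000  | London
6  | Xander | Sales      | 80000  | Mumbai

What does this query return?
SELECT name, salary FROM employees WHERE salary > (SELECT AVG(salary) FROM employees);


Subquery: AVG(salary) = 71666.67
Filtering: salary > 71666.67
  Jack (80000) -> MATCH
  Frank (90000) -> MATCH
  Dave (90000) -> MATCH
  Xander (80000) -> MATCH


4 rows:
Jack, 80000
Frank, 90000
Dave, 90000
Xander, 80000


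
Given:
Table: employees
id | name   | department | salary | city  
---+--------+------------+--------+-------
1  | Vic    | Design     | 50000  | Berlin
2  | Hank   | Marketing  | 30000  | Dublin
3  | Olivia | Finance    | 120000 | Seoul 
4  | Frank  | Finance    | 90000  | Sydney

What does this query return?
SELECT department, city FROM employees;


Projecting columns: department, city

4 rows:
Design, Berlin
Marketing, Dublin
Finance, Seoul
Finance, Sydney


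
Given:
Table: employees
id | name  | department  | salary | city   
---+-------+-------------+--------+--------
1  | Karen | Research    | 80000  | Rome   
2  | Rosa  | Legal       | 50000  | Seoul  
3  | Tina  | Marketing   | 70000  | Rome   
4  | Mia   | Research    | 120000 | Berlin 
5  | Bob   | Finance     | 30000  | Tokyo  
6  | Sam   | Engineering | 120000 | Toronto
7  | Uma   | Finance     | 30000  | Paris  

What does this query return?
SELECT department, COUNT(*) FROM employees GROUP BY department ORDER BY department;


Assigning each row to its department group:
  Karen -> Research
  Rosa -> Legal
  Tina -> Marketing
  Mia -> Research
  Bob -> Finance
  Sam -> Engineering
  Uma -> Finance


5 groups:
Engineering, 1
Finance, 2
Legal, 1
Marketing, 1
Research, 2


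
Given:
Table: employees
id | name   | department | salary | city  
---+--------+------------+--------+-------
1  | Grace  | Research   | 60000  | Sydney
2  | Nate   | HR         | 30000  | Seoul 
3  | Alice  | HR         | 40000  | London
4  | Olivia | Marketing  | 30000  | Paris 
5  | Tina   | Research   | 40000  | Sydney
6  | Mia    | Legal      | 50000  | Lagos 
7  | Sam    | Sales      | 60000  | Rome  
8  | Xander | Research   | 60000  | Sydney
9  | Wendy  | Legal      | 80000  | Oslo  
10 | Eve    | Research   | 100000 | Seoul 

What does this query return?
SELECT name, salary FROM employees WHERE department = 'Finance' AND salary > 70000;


Filtering: department = 'Finance' AND salary > 70000
Matching: 0 rows

Empty result set (0 rows)


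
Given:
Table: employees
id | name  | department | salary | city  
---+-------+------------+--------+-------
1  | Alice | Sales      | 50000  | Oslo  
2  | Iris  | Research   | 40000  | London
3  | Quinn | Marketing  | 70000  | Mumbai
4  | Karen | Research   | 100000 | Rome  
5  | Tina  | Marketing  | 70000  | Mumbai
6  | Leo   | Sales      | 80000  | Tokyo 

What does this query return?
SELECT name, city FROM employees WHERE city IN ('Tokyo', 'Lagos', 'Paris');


Filtering: city IN ('Tokyo', 'Lagos', 'Paris')
Matching: 1 rows

1 rows:
Leo, Tokyo


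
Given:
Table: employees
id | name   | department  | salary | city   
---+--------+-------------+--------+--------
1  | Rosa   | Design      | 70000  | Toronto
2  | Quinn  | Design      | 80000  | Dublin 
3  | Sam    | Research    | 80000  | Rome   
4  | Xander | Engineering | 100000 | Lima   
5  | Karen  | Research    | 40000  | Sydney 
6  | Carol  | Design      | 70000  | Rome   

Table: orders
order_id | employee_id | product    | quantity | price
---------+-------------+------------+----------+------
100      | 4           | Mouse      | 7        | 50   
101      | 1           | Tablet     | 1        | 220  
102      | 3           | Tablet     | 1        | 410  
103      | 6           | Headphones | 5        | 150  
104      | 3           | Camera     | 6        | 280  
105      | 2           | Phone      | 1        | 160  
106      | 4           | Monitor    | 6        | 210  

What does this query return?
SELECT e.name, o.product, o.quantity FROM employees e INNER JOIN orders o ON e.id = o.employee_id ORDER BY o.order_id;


Joining employees.id = orders.employee_id:
  employee Xander (id=4) -> order Mouse
  employee Rosa (id=1) -> order Tablet
  employee Sam (id=3) -> order Tablet
  employee Carol (id=6) -> order Headphones
  employee Sam (id=3) -> order Camera
  employee Quinn (id=2) -> order Phone
  employee Xander (id=4) -> order Monitor


7 rows:
Xander, Mouse, 7
Rosa, Tablet, 1
Sam, Tablet, 1
Carol, Headphones, 5
Sam, Camera, 6
Quinn, Phone, 1
Xander, Monitor, 6


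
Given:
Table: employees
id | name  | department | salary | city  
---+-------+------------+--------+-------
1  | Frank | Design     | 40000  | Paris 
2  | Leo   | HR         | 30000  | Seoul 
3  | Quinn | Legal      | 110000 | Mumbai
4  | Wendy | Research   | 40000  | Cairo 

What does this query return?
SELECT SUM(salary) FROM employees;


SUM(salary) = 40000 + 30000 + 110000 + 40000 = 220000

220000


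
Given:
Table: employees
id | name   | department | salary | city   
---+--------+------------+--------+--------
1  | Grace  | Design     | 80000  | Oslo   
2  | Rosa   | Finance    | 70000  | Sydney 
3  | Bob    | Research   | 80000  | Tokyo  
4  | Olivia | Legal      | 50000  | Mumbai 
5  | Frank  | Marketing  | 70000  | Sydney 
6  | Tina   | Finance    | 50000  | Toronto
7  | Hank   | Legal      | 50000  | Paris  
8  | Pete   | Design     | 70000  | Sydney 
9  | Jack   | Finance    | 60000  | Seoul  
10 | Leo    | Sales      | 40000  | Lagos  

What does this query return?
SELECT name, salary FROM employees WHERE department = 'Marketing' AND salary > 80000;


Filtering: department = 'Marketing' AND salary > 80000
Matching: 0 rows

Empty result set (0 rows)


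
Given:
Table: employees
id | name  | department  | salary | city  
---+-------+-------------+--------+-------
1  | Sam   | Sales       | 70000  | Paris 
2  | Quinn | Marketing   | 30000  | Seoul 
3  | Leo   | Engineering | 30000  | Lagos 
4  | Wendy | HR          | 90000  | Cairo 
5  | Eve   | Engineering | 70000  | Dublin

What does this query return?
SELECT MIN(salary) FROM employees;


Salaries: 70000, 30000, 30000, 90000, 70000
MIN = 30000

30000


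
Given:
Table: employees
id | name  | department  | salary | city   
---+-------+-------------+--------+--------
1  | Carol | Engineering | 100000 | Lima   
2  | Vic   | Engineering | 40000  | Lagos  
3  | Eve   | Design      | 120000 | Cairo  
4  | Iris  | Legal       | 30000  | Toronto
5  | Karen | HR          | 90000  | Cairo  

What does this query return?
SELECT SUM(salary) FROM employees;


SUM(salary) = 100000 + 40000 + 120000 + 30000 + 90000 = 380000

380000


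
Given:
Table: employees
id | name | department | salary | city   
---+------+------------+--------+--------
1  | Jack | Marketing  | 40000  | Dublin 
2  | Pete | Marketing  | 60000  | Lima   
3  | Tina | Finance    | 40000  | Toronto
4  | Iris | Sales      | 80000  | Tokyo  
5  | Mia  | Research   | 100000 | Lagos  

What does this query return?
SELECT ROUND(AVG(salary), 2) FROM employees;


SUM(salary) = 320000
COUNT = 5
ROUND(AVG, 2) = ROUND(320000 / 5, 2) = 64000.0

64000.0


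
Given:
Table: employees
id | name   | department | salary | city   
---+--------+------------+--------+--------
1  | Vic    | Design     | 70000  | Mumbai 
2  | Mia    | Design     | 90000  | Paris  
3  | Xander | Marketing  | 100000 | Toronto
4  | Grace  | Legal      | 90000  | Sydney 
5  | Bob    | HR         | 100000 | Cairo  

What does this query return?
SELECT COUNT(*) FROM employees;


COUNT(*) counts all rows

5


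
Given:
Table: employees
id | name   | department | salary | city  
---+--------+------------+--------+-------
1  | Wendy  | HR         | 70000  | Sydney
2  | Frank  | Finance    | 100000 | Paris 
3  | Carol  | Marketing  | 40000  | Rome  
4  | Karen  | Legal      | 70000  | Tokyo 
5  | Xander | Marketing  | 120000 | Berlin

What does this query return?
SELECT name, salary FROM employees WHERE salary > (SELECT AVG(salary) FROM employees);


Subquery: AVG(salary) = 80000.0
Filtering: salary > 80000.0
  Frank (100000) -> MATCH
  Xander (120000) -> MATCH


2 rows:
Frank, 100000
Xander, 120000


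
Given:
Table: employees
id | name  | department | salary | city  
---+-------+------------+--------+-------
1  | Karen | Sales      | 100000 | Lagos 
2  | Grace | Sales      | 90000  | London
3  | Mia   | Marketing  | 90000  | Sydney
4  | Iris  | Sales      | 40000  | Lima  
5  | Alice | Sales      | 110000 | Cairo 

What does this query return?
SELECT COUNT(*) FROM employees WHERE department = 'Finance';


Counting rows where department = 'Finance'


0


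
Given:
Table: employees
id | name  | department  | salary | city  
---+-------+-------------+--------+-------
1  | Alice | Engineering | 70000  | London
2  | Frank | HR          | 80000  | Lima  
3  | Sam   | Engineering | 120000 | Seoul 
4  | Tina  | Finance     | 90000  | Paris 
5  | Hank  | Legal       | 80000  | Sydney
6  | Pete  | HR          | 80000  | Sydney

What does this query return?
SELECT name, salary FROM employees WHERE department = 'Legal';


Filtering: department = 'Legal'
Matching rows: 1

1 rows:
Hank, 80000


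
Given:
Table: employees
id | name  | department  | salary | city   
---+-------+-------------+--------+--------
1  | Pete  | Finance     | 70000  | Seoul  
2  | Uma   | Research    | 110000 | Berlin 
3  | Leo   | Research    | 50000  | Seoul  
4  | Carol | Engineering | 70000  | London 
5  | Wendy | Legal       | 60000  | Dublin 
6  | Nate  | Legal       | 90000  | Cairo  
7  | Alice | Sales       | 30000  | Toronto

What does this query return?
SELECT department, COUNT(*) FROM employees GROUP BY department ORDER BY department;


Assigning each row to its department group:
  Pete -> Finance
  Uma -> Research
  Leo -> Research
  Carol -> Engineering
  Wendy -> Legal
  Nate -> Legal
  Alice -> Sales


5 groups:
Engineering, 1
Finance, 1
Legal, 2
Research, 2
Sales, 1


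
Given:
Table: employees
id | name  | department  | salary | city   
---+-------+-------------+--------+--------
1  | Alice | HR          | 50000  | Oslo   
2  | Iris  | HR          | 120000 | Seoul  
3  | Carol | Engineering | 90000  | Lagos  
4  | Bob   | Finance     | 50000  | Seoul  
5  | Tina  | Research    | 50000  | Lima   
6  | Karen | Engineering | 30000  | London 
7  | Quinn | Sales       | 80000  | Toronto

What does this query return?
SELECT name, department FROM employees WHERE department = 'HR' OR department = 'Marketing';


Filtering: department = 'HR' OR 'Marketing'
Matching: 2 rows

2 rows:
Alice, HR
Iris, HR


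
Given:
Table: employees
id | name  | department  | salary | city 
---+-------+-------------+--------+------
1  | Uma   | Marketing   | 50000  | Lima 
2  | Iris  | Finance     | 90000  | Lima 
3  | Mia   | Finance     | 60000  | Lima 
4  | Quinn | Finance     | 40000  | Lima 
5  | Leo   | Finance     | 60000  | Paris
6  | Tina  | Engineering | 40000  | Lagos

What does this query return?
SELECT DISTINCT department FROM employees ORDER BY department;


All 'department' values (row order): Marketing, Finance, Finance, Finance, Finance, Engineering
Removing duplicates leaves 3 unique value(s).

3 values:
Engineering
Finance
Marketing


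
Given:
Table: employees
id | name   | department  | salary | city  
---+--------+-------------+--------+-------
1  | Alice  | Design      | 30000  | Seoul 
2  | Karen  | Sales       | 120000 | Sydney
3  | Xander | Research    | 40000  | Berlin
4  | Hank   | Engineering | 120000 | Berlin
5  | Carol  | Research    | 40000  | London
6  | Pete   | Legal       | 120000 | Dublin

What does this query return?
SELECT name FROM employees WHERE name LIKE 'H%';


LIKE 'H%' matches names starting with 'H'
Matching: 1

1 rows:
Hank


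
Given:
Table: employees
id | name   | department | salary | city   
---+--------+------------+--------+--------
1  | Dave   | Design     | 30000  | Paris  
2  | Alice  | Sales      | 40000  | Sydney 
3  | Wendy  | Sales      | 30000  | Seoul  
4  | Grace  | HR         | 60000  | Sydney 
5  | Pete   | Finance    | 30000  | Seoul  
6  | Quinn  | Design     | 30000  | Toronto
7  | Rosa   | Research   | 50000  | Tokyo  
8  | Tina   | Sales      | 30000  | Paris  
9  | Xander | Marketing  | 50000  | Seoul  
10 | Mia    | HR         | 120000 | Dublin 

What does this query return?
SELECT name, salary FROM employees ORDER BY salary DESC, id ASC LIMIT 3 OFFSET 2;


Sort by salary DESC (id ASC tiebreak), then skip 2 and take 3
Rows 3 through 5

3 rows:
Rosa, 50000
Xander, 50000
Alice, 40000


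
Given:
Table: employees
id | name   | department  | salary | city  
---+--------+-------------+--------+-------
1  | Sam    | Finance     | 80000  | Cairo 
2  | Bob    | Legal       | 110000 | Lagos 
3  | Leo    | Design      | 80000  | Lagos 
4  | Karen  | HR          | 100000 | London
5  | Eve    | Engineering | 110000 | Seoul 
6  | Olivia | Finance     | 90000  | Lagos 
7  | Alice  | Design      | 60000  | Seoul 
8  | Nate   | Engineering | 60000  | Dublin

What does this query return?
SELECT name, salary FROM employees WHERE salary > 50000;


Filtering: salary > 50000
Matching: 8 rows

8 rows:
Sam, 80000
Bob, 110000
Leo, 80000
Karen, 100000
Eve, 110000
Olivia, 90000
Alice, 60000
Nate, 60000


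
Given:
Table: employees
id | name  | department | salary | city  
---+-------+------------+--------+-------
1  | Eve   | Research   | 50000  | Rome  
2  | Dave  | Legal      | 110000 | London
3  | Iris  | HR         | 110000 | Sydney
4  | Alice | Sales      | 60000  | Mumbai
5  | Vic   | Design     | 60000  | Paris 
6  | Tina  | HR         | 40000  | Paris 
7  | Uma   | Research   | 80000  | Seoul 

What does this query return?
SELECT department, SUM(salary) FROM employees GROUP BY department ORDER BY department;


Summing salary within each department:
  Design: 60000 = 60000
  HR: 110000 + 40000 = 150000
  Legal: 110000 = 110000
  Research: 50000 + 80000 = 130000
  Sales: 60000 = 60000


5 groups:
Design, 60000
HR, 150000
Legal, 110000
Research, 130000
Sales, 60000


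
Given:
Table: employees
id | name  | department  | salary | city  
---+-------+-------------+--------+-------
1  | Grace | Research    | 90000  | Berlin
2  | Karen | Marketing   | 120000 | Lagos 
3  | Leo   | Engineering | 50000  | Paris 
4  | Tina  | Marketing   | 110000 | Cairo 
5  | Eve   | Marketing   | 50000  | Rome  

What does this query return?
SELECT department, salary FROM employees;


Projecting columns: department, salary

5 rows:
Research, 90000
Marketing, 120000
Engineering, 50000
Marketing, 110000
Marketing, 50000


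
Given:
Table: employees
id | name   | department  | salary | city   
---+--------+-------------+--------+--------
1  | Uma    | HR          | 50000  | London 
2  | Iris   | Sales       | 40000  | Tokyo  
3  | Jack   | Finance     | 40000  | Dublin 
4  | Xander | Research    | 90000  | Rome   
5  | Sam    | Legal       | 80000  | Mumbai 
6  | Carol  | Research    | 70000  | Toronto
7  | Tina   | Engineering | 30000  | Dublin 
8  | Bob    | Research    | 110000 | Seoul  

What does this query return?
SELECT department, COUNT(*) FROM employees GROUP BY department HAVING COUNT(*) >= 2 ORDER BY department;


Groups with count >= 2:
  Research: 3 -> PASS
  Engineering: 1 -> filtered out
  Finance: 1 -> filtered out
  HR: 1 -> filtered out
  Legal: 1 -> filtered out
  Sales: 1 -> filtered out


1 groups:
Research, 3


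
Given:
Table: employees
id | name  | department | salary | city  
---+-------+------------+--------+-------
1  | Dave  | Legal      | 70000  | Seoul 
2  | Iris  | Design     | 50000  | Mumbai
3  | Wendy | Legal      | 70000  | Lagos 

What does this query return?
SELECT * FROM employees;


SELECT * returns all 3 rows with all columns

3 rows:
1, Dave, Legal, 70000, Seoul
2, Iris, Design, 50000, Mumbai
3, Wendy, Legal, 70000, Lagos


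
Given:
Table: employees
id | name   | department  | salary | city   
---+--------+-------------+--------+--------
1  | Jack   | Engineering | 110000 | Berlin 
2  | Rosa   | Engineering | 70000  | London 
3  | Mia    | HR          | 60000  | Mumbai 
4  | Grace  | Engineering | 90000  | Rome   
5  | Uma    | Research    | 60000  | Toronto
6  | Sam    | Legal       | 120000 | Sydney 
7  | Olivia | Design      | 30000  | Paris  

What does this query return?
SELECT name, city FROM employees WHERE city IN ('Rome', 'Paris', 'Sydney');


Filtering: city IN ('Rome', 'Paris', 'Sydney')
Matching: 3 rows

3 rows:
Grace, Rome
Sam, Sydney
Olivia, Paris


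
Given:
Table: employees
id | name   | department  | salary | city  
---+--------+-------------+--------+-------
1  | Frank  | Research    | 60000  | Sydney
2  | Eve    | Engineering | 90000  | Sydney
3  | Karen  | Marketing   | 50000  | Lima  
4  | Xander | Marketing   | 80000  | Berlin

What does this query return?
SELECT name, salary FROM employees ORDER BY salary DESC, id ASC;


Sorting by salary DESC, then id ASC for ties

4 rows:
Eve, 90000
Xander, 80000
Frank, 60000
Karen, 50000


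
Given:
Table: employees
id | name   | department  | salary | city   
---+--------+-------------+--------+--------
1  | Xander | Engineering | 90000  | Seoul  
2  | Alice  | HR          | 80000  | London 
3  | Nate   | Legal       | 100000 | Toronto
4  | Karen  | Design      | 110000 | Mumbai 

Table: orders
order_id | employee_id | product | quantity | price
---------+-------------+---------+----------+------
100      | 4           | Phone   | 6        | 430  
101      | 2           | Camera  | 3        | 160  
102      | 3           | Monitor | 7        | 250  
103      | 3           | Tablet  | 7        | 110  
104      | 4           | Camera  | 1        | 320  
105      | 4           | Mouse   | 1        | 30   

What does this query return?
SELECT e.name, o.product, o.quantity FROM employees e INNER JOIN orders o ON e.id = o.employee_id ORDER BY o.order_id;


Joining employees.id = orders.employee_id:
  employee Karen (id=4) -> order Phone
  employee Alice (id=2) -> order Camera
  employee Nate (id=3) -> order Monitor
  employee Nate (id=3) -> order Tablet
  employee Karen (id=4) -> order Camera
  employee Karen (id=4) -> order Mouse


6 rows:
Karen, Phone, 6
Alice, Camera, 3
Nate, Monitor, 7
Nate, Tablet, 7
Karen, Camera, 1
Karen, Mouse, 1


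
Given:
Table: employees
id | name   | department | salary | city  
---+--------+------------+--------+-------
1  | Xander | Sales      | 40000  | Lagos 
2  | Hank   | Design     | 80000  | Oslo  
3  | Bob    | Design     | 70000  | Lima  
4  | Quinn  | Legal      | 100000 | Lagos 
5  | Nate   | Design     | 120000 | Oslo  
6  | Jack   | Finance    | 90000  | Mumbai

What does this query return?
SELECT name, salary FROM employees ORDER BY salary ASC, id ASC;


Sorting by salary ASC, then id ASC for ties

6 rows:
Xander, 40000
Bob, 70000
Hank, 80000
Jack, 90000
Quinn, 100000
Nate, 120000


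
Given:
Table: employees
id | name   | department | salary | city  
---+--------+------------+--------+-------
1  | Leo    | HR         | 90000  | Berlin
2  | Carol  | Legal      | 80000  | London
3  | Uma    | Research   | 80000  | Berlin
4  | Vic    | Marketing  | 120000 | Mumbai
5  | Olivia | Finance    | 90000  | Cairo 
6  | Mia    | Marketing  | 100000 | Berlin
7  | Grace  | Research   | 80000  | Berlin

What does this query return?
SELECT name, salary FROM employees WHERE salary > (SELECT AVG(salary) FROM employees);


Subquery: AVG(salary) = 91428.57
Filtering: salary > 91428.57
  Vic (120000) -> MATCH
  Mia (100000) -> MATCH


2 rows:
Vic, 120000
Mia, 100000


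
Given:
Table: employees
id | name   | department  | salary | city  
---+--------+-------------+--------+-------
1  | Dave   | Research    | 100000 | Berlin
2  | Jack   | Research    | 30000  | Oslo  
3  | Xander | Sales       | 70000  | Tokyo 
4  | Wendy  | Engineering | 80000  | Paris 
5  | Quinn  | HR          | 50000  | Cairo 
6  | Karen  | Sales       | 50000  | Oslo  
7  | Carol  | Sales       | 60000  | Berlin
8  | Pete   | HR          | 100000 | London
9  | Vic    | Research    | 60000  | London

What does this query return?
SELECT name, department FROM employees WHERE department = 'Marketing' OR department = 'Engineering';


Filtering: department = 'Marketing' OR 'Engineering'
Matching: 1 rows

1 rows:
Wendy, Engineering


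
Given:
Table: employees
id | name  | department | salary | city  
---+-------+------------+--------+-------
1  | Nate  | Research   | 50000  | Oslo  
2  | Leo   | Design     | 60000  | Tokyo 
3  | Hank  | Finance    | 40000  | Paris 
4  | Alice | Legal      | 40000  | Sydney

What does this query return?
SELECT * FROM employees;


SELECT * returns all 4 rows with all columns

4 rows:
1, Nate, Research, 50000, Oslo
2, Leo, Design, 60000, Tokyo
3, Hank, Finance, 40000, Paris
4, Alice, Legal, 40000, Sydney


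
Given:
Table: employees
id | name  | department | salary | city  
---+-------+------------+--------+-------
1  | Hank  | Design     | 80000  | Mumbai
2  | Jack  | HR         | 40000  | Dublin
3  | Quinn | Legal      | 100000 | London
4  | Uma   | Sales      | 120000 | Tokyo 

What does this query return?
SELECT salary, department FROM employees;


Projecting columns: salary, department

4 rows:
80000, Design
40000, HR
100000, Legal
120000, Sales


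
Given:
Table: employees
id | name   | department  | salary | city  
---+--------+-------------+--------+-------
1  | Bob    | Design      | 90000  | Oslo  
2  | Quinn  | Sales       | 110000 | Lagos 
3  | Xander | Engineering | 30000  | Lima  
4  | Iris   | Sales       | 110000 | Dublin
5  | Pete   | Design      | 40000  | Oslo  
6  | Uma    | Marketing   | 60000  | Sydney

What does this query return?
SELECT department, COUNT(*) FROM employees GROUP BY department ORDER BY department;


Assigning each row to its department group:
  Bob -> Design
  Quinn -> Sales
  Xander -> Engineering
  Iris -> Sales
  Pete -> Design
  Uma -> Marketing


4 groups:
Design, 2
Engineering, 1
Marketing, 1
Sales, 2


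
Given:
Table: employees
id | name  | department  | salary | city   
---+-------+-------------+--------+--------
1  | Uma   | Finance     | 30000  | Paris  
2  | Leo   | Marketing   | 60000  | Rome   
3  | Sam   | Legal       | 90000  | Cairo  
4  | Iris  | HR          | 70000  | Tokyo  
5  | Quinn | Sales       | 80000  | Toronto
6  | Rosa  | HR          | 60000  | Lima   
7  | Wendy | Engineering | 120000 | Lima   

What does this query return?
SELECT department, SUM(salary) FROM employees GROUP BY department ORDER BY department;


Summing salary within each department:
  Engineering: 120000 = 120000
  Finance: 30000 = 30000
  HR: 70000 + 60000 = 130000
  Legal: 90000 = 90000
  Marketing: 60000 = 60000
  Sales: 80000 = 80000


6 groups:
Engineering, 120000
Finance, 30000
HR, 130000
Legal, 90000
Marketing, 60000
Sales, 80000


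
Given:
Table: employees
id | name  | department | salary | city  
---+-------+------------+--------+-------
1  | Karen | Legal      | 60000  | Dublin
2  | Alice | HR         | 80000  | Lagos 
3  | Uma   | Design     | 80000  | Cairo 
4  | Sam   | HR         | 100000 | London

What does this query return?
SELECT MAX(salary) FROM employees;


Salaries: 60000, 80000, 80000, 100000
MAX = 100000

100000


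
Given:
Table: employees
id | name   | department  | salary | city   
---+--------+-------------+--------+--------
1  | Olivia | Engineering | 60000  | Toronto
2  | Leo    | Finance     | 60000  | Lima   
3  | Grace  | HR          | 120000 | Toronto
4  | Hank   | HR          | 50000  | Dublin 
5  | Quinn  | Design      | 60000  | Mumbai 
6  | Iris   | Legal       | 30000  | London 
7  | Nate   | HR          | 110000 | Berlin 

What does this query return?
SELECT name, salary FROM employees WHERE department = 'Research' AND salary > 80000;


Filtering: department = 'Research' AND salary > 80000
Matching: 0 rows

Empty result set (0 rows)


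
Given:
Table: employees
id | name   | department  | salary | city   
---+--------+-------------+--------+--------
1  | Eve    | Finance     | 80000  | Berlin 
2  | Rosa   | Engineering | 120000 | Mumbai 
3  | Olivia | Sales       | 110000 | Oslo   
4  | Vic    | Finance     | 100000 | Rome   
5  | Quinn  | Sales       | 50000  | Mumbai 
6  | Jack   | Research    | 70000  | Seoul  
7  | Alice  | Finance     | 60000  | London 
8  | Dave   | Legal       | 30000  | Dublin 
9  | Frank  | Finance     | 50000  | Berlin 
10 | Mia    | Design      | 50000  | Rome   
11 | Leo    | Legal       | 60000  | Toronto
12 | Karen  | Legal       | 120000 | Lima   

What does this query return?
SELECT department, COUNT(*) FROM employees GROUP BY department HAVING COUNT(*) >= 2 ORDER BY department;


Groups with count >= 2:
  Finance: 4 -> PASS
  Legal: 3 -> PASS
  Sales: 2 -> PASS
  Design: 1 -> filtered out
  Engineering: 1 -> filtered out
  Research: 1 -> filtered out


3 groups:
Finance, 4
Legal, 3
Sales, 2


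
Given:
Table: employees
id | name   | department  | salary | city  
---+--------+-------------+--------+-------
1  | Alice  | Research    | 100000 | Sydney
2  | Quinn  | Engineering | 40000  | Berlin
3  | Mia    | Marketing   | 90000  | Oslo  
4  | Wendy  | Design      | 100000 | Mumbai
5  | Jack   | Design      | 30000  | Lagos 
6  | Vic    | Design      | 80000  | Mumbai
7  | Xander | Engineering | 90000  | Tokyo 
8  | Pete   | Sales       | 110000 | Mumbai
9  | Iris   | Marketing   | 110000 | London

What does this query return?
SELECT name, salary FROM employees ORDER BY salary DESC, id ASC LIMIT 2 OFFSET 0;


Sort by salary DESC (id ASC tiebreak), then skip 0 and take 2
Rows 1 through 2

2 rows:
Pete, 110000
Iris, 110000
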